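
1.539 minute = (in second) 92.34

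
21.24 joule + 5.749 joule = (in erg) 2.699e+08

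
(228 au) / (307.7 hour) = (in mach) 9.043e+04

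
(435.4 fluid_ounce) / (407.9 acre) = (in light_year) 8.245e-25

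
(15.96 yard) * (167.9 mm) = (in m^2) 2.45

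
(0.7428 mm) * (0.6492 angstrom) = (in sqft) 5.191e-13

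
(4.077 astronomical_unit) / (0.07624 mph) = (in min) 2.983e+11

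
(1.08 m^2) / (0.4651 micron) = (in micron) 2.322e+12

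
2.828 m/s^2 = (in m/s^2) 2.828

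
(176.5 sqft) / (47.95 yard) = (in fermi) 3.74e+14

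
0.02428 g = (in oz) 0.0008565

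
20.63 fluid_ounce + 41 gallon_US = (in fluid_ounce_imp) 5484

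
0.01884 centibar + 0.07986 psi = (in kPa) 0.5695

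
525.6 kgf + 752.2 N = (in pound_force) 1328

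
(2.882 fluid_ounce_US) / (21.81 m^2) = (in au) 2.612e-17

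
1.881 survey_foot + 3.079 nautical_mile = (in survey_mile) 3.544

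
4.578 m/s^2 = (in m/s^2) 4.578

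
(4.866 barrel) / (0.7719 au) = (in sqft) 7.211e-11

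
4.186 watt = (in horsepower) 0.005614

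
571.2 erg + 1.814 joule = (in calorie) 0.4336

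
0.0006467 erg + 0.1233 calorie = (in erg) 5.159e+06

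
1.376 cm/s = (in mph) 0.03078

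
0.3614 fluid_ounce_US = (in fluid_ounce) 0.3614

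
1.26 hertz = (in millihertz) 1260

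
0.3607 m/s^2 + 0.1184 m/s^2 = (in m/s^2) 0.4791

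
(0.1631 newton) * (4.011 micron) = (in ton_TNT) 1.564e-16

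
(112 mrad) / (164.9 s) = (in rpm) 0.006486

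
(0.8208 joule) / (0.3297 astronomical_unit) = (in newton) 1.664e-11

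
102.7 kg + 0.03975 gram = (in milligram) 1.027e+08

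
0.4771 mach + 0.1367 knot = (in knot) 315.9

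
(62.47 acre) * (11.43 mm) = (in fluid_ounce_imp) 1.017e+08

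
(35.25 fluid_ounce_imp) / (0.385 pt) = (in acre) 0.001822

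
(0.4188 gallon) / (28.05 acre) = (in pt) 3.959e-05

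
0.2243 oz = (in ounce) 0.2243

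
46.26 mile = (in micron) 7.445e+10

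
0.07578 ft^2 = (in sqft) 0.07578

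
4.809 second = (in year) 1.525e-07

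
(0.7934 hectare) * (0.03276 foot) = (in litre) 7.922e+04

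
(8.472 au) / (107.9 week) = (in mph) 4.344e+04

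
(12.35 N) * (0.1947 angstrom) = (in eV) 1.501e+09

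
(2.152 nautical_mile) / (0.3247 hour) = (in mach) 0.01001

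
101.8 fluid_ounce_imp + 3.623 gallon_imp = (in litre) 19.36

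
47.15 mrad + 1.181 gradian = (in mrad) 65.7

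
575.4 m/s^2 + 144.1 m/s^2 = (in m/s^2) 719.5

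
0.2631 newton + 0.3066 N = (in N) 0.5697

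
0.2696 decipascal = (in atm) 2.661e-07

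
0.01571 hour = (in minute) 0.9426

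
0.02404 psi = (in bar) 0.001657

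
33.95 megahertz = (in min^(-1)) 2.037e+09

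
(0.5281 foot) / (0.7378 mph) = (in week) 8.069e-07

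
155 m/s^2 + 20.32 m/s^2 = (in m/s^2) 175.3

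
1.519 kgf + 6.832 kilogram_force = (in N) 81.9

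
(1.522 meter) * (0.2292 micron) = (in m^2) 3.488e-07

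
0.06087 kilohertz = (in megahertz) 6.087e-05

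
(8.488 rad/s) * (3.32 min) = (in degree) 9.688e+04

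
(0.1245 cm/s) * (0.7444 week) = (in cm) 5.605e+04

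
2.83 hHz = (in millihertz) 2.83e+05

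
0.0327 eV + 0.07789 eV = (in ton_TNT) 4.235e-30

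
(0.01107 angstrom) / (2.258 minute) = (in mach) 2.4e-17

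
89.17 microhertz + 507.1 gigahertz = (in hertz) 5.071e+11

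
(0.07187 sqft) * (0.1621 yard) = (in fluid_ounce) 33.47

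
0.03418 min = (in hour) 0.0005697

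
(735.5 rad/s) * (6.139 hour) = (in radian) 1.625e+07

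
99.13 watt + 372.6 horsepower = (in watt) 2.779e+05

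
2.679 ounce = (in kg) 0.07595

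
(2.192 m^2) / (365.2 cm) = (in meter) 0.6002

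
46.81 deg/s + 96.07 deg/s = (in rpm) 23.81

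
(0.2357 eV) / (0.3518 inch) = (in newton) 4.226e-18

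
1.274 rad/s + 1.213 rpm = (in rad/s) 1.401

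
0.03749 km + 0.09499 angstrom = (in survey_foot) 123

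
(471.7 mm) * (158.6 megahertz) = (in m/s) 7.481e+07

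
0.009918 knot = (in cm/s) 0.5102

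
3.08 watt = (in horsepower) 0.00413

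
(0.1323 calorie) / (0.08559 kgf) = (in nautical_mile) 0.0003561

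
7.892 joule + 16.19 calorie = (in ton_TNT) 1.808e-08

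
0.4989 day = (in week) 0.07127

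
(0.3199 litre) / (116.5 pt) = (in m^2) 0.007784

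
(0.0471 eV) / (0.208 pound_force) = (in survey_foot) 2.676e-20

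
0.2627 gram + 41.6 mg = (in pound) 0.0006709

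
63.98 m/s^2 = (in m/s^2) 63.98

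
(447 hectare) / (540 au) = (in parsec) 1.793e-24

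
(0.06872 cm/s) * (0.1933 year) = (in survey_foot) 1.374e+04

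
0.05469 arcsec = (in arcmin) 0.0009115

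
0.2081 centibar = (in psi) 0.03018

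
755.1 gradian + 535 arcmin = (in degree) 688.5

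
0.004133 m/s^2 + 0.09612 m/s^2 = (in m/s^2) 0.1003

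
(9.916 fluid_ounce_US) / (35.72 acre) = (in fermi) 2.029e+06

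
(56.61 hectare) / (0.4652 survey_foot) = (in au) 2.669e-05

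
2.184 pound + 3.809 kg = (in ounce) 169.3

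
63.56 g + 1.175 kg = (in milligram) 1.239e+06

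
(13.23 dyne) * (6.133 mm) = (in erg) 8.114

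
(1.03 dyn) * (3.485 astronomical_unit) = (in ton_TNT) 0.001283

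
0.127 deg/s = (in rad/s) 0.002217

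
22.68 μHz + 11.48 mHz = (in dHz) 0.115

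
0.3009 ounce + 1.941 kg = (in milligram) 1.95e+06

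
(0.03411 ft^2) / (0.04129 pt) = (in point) 6.167e+05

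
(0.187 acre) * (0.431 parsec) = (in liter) 1.006e+22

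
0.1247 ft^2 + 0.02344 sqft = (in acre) 3.401e-06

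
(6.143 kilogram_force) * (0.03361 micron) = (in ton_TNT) 4.839e-16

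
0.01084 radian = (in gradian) 0.6901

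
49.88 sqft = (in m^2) 4.634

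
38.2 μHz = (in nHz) 3.82e+04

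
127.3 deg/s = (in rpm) 21.22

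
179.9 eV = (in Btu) 2.732e-20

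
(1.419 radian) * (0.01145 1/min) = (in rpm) 0.002586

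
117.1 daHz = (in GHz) 1.171e-06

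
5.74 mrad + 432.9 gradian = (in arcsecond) 1.404e+06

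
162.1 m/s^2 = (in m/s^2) 162.1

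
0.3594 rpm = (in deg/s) 2.156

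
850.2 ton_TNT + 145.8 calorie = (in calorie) 8.502e+11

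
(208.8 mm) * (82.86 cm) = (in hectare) 1.73e-05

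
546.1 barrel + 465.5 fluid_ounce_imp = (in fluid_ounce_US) 2.936e+06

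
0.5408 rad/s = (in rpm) 5.164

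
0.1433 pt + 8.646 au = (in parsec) 4.192e-05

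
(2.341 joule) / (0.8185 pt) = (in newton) 8107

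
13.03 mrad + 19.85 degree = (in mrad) 359.5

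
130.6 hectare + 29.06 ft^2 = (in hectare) 130.6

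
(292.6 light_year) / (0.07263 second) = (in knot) 7.409e+19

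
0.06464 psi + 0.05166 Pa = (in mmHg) 3.343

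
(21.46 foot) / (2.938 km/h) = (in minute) 0.1336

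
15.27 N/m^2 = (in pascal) 15.27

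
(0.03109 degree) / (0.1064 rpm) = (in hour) 1.353e-05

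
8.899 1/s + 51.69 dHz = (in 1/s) 14.07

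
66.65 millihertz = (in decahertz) 0.006665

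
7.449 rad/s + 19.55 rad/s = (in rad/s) 27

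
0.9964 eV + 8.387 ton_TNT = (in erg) 3.509e+17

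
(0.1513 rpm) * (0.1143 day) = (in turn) 24.9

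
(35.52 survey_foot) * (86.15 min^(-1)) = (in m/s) 15.55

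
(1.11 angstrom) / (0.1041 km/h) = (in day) 4.443e-14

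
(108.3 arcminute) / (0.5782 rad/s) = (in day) 6.306e-07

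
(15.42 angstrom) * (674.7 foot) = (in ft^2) 3.413e-06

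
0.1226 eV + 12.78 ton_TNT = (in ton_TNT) 12.78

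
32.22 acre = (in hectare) 13.04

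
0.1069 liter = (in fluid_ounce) 3.615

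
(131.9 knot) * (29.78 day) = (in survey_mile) 1.085e+05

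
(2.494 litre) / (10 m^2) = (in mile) 1.55e-07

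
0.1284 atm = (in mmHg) 97.58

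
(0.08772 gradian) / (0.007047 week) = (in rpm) 3.087e-06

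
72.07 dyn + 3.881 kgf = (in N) 38.06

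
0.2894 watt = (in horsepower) 0.0003881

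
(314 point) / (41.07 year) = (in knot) 1.662e-10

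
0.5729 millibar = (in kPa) 0.05729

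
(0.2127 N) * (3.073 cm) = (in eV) 4.08e+16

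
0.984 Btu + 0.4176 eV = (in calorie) 248.1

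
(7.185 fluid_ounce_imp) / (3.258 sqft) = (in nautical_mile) 3.642e-07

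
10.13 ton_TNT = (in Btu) 4.017e+07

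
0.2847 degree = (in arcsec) 1025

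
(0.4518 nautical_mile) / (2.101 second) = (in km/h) 1434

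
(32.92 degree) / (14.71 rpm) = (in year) 1.183e-08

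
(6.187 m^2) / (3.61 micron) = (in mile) 1065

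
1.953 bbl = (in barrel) 1.953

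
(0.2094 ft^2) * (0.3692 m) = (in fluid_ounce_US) 242.9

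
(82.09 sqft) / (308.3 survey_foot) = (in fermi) 8.116e+13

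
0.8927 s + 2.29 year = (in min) 1.204e+06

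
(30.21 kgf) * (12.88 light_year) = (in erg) 3.61e+26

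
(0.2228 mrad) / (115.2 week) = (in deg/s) 1.832e-10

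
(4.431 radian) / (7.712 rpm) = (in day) 6.35e-05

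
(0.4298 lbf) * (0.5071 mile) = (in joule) 1560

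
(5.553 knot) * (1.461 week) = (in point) 7.155e+09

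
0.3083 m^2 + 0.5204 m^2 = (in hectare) 8.287e-05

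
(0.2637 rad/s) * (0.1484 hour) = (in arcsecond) 2.906e+07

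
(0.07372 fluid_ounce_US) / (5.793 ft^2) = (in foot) 1.329e-05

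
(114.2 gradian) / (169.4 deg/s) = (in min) 0.01011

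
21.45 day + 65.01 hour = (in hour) 579.8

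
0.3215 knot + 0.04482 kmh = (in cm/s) 17.78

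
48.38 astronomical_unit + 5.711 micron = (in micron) 7.238e+18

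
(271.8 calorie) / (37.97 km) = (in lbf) 0.006733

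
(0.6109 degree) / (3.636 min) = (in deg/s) 0.0028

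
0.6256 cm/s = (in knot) 0.01216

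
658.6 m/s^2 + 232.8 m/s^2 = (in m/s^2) 891.4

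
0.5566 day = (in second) 4.809e+04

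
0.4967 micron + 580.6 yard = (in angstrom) 5.309e+12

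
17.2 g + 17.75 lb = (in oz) 284.6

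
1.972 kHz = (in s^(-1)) 1972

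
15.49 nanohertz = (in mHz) 1.549e-05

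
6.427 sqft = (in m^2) 0.5971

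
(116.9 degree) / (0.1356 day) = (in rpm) 0.001663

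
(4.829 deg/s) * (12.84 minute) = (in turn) 10.33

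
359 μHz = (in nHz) 3.59e+05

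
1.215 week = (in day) 8.505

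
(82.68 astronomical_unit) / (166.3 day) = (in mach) 2528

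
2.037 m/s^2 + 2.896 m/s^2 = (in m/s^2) 4.933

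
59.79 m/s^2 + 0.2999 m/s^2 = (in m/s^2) 60.09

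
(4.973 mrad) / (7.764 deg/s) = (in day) 4.248e-07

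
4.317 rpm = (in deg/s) 25.9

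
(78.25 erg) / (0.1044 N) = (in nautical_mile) 4.047e-08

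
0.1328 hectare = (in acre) 0.3282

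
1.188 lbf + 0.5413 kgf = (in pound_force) 2.381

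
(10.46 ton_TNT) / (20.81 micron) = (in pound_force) 4.728e+14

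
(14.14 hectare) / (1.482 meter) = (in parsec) 3.092e-12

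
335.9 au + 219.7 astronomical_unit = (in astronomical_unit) 555.6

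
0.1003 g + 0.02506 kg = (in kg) 0.02516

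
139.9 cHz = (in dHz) 13.99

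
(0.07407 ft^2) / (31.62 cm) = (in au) 1.455e-13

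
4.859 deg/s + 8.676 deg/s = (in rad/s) 0.2362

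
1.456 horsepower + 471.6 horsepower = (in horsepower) 473.1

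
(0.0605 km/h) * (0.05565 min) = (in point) 159.1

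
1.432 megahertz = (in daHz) 1.432e+05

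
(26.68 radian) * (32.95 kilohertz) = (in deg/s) 5.037e+07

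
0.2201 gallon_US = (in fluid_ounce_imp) 29.32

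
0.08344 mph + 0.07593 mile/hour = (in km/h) 0.2565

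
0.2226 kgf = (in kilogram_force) 0.2226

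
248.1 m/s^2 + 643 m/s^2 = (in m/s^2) 891.1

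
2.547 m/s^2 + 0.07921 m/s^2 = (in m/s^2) 2.626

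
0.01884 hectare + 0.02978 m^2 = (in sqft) 2028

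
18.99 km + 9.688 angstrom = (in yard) 2.077e+04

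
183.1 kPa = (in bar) 1.831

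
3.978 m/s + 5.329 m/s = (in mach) 0.02733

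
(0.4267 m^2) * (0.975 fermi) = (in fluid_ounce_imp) 1.464e-11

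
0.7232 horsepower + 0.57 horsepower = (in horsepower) 1.293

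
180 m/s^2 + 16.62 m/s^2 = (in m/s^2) 196.6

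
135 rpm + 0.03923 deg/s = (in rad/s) 14.14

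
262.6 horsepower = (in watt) 1.958e+05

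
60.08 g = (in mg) 6.008e+04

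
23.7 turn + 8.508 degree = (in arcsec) 3.075e+07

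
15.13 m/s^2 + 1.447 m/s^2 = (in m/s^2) 16.58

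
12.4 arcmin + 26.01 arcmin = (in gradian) 0.7113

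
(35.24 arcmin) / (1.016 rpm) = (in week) 1.593e-07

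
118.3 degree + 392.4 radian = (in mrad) 3.945e+05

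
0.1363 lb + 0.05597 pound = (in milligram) 8.721e+04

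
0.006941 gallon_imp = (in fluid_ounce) 1.067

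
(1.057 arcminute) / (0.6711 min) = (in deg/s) 0.0004375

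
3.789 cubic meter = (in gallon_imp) 833.5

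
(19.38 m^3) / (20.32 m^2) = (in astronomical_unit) 6.375e-12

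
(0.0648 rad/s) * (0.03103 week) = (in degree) 6.968e+04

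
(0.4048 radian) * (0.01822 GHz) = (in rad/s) 7.375e+06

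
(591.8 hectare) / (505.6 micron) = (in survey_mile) 7.273e+06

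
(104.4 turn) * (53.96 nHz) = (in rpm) 0.000338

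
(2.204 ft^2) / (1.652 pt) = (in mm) 3.513e+05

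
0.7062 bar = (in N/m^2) 7.062e+04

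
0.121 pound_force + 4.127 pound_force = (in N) 18.9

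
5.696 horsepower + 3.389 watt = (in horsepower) 5.701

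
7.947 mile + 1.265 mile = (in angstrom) 1.483e+14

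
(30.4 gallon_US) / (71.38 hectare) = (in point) 0.000457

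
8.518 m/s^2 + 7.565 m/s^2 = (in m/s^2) 16.08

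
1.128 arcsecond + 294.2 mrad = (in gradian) 18.73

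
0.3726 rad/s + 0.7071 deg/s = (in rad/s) 0.3849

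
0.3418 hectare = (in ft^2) 3.679e+04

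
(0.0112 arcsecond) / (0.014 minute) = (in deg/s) 3.704e-06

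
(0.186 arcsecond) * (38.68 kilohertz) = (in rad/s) 0.03488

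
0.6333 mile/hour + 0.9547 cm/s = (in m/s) 0.2927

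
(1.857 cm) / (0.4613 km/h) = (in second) 0.1449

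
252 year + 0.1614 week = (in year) 252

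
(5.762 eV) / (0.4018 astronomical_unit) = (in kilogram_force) 1.566e-30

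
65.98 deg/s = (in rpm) 11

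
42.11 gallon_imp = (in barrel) 1.204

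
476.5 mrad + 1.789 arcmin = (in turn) 0.07592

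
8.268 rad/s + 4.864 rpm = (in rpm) 83.82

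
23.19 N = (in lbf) 5.213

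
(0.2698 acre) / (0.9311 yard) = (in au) 8.572e-09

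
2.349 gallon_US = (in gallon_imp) 1.956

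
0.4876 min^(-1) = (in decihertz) 0.08127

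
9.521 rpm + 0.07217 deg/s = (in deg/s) 57.2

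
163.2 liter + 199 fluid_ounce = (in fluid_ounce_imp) 5951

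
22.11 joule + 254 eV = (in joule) 22.11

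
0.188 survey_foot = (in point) 162.4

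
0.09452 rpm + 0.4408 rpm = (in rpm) 0.5353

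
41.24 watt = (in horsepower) 0.0553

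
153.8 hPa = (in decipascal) 1.538e+05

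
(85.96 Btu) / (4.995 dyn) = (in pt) 5.147e+12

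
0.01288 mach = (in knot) 8.525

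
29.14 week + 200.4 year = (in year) 201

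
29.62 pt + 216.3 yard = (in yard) 216.3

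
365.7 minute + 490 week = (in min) 4.94e+06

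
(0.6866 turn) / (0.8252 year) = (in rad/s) 1.658e-07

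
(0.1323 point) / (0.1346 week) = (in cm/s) 5.733e-08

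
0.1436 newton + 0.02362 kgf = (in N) 0.3752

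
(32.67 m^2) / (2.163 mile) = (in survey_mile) 5.832e-06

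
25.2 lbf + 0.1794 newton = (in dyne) 1.123e+07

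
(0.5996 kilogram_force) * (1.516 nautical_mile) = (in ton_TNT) 3.946e-06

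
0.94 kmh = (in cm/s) 26.11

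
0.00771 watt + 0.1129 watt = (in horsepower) 0.0001617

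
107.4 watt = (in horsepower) 0.144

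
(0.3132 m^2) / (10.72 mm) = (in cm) 2922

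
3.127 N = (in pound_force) 0.703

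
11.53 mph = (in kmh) 18.56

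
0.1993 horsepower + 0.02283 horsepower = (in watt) 165.6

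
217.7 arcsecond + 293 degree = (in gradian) 325.6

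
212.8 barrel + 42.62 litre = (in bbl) 213.1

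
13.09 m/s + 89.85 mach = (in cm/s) 3.061e+06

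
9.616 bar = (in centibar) 961.6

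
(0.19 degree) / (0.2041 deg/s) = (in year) 2.952e-08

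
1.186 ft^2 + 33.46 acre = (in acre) 33.46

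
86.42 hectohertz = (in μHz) 8.642e+09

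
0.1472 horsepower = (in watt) 109.8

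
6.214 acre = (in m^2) 2.515e+04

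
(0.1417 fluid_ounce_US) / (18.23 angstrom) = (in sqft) 2.474e+04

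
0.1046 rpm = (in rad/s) 0.01095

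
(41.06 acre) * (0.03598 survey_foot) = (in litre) 1.822e+06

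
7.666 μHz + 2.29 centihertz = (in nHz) 2.291e+07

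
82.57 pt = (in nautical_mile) 1.573e-05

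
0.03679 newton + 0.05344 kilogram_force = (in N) 0.5609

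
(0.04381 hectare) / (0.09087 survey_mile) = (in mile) 0.001861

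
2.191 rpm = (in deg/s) 13.15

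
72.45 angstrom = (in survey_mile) 4.502e-12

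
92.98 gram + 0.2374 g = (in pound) 0.2055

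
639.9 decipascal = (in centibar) 0.06399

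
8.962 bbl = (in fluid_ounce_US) 4.818e+04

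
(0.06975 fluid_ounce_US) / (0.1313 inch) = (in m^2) 0.0006185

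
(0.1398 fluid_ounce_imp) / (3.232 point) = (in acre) 8.609e-07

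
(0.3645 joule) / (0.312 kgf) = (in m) 0.1191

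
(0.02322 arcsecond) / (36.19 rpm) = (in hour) 8.251e-12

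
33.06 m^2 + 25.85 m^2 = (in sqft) 634.1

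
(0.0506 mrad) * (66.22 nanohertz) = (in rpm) 3.2e-11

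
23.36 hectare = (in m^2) 2.336e+05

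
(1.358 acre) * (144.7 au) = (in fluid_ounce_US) 4.023e+21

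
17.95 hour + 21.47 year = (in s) 6.771e+08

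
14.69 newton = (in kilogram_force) 1.498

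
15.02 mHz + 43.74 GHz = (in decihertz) 4.374e+11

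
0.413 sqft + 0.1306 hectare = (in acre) 0.3227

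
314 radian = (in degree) 1.799e+04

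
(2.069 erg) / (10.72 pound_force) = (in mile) 2.696e-12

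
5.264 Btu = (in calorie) 1327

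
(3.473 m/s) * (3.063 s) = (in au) 7.111e-11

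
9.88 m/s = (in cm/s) 988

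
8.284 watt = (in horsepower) 0.01111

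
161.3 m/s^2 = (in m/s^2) 161.3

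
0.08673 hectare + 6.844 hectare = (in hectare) 6.931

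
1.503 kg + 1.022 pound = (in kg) 1.967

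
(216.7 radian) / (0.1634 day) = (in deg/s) 0.8795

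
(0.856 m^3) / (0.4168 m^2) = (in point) 5822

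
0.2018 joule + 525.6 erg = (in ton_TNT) 4.824e-11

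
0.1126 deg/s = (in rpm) 0.01877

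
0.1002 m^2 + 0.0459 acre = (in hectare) 0.01859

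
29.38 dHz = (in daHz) 0.2938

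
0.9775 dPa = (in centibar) 9.775e-05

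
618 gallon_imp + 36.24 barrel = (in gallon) 2264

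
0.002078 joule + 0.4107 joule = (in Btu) 0.0003912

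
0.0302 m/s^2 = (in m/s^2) 0.0302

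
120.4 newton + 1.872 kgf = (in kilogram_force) 14.15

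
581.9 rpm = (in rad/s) 60.94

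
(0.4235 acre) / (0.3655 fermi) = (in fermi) 4.689e+33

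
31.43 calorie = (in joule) 131.5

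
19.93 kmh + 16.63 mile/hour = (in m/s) 12.97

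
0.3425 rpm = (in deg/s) 2.055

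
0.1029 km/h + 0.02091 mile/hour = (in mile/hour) 0.08485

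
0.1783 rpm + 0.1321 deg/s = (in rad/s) 0.02098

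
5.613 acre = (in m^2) 2.272e+04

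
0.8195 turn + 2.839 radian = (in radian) 7.988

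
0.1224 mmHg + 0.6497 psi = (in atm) 0.04437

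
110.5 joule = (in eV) 6.897e+20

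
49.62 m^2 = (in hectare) 0.004962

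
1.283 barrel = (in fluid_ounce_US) 6897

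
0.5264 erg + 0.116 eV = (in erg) 0.5264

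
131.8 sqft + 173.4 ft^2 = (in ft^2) 305.2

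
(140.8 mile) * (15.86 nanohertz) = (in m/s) 0.003594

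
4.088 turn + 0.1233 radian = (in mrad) 2.581e+04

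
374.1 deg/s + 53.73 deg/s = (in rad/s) 7.467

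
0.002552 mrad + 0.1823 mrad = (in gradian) 0.01177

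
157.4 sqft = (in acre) 0.003613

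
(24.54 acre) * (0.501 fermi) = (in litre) 4.975e-08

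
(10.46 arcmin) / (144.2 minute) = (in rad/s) 3.517e-07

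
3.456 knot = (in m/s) 1.778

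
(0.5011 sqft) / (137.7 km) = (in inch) 1.331e-05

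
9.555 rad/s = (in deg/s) 547.5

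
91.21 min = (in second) 5473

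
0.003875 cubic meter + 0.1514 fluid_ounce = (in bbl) 0.0244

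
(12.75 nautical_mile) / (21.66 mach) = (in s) 3.202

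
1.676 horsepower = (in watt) 1250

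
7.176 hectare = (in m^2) 7.176e+04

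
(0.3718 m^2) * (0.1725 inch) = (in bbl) 0.01025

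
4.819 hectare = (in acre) 11.91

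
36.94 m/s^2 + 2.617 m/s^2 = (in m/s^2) 39.56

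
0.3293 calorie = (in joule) 1.378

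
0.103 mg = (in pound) 2.271e-07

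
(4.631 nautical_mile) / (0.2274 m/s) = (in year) 0.001196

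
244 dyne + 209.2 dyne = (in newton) 0.004532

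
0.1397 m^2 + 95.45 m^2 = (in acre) 0.02362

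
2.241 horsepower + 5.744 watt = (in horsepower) 2.249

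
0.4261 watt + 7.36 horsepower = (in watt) 5489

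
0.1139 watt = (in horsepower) 0.0001527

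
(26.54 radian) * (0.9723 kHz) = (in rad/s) 2.58e+04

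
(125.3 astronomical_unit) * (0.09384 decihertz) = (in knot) 3.419e+11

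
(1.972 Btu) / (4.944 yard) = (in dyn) 4.602e+07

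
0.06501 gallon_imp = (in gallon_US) 0.07807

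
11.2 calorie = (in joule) 46.86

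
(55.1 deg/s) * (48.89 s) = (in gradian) 2993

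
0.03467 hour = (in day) 0.001445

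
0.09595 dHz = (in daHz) 0.0009595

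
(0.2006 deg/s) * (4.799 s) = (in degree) 0.9627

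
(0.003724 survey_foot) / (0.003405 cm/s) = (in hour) 0.00926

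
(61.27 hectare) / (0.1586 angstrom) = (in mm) 3.863e+19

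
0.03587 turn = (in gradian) 14.35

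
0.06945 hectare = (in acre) 0.1716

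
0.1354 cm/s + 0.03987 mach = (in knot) 26.39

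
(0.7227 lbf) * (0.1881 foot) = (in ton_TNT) 4.405e-11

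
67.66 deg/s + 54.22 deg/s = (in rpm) 20.31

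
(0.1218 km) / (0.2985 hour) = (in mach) 0.0003329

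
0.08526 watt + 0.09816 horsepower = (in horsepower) 0.09827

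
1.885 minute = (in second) 113.1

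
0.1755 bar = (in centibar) 17.55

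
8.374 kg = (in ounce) 295.4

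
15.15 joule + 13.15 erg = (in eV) 9.456e+19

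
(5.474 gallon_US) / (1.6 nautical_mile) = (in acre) 1.728e-09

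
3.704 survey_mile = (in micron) 5.961e+09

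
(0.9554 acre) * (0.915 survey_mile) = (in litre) 5.693e+09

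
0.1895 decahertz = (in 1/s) 1.895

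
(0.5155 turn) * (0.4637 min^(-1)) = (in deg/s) 1.434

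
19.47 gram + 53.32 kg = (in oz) 1881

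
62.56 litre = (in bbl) 0.3935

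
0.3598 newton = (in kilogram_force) 0.03669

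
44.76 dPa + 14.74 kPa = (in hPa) 147.4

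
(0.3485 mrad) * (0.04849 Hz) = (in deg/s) 0.0009682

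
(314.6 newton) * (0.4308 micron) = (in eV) 8.459e+14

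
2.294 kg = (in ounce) 80.92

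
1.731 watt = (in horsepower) 0.002321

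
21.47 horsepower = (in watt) 1.601e+04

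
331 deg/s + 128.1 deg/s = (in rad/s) 8.013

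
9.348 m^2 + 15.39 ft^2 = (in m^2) 10.78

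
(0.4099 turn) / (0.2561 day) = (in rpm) 0.001111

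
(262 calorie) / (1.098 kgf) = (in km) 0.1018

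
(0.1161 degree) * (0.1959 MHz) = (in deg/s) 2.274e+04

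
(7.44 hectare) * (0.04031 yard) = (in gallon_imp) 6.032e+05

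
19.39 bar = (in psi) 281.2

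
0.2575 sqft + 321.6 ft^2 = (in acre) 0.007389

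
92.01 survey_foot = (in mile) 0.01743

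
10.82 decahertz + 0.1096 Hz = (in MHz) 0.0001083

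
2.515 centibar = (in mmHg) 18.86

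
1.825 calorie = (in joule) 7.636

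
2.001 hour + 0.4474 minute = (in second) 7230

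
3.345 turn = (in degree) 1204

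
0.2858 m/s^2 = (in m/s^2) 0.2858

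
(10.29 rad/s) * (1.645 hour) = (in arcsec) 1.257e+10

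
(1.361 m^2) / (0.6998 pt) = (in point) 1.563e+07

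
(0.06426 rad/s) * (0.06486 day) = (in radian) 360.1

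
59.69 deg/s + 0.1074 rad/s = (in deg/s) 65.84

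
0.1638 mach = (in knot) 108.4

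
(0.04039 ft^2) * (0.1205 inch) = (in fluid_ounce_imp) 0.4042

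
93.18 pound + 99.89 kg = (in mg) 1.422e+08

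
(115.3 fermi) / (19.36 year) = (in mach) 5.546e-25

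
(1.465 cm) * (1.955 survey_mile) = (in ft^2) 496.1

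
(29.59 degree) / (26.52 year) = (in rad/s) 6.175e-10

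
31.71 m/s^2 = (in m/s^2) 31.71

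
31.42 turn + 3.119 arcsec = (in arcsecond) 4.072e+07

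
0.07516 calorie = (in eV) 1.963e+18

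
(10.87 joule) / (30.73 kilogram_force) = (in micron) 3.607e+04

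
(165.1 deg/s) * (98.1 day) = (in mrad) 2.442e+10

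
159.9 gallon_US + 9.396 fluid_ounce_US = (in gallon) 160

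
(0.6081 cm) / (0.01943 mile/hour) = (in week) 1.158e-06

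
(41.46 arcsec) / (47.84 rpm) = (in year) 1.272e-12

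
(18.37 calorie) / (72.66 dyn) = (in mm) 1.058e+08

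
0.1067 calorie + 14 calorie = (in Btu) 0.05594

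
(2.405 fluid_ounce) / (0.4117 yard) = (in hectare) 1.889e-08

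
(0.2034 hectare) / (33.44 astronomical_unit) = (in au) 2.718e-21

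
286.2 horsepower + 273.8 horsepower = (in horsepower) 560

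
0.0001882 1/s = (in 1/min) 0.01129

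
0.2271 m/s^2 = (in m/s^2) 0.2271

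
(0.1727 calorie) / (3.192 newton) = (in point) 641.7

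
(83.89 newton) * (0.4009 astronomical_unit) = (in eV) 3.14e+31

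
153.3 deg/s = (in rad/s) 2.676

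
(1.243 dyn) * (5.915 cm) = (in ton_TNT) 1.757e-16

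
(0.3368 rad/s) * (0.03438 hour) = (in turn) 6.634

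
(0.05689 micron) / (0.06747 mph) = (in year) 5.981e-14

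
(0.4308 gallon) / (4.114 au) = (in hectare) 2.65e-19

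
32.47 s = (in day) 0.0003758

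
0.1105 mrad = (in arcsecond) 22.79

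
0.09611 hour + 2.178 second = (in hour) 0.09671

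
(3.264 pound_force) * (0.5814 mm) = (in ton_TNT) 2.018e-12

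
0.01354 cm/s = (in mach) 3.977e-07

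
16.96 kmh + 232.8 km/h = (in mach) 0.2038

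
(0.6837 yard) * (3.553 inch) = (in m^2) 0.05642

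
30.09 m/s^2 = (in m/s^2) 30.09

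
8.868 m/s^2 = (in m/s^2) 8.868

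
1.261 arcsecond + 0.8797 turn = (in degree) 316.7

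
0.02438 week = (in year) 0.0004676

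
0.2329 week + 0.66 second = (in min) 2348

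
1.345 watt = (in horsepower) 0.001804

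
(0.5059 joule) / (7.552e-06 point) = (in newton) 1.899e+08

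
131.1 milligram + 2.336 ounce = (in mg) 6.636e+04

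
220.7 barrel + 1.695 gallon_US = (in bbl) 220.7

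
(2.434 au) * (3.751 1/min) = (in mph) 5.092e+10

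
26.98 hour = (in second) 9.713e+04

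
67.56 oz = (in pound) 4.223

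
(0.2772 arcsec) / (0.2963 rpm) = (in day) 5.013e-10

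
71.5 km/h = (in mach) 0.05833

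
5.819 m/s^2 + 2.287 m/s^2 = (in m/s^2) 8.106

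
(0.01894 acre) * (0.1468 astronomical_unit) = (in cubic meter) 1.683e+12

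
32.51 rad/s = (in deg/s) 1863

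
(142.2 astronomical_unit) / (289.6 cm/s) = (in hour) 2.04e+09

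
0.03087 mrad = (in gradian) 0.001965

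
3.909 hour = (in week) 0.02327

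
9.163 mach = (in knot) 6065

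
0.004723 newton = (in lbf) 0.001062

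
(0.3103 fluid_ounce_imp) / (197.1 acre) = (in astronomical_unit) 7.389e-23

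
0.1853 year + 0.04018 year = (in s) 7.111e+06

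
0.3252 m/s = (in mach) 0.0009551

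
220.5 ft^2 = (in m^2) 20.49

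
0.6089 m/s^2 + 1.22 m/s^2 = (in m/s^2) 1.829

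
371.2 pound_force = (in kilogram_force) 168.4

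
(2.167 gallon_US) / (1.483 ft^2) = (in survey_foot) 0.1953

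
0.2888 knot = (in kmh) 0.5349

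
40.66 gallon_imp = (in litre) 184.8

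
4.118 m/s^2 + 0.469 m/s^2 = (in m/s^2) 4.587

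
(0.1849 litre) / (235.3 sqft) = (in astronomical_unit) 5.654e-17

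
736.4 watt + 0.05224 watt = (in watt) 736.5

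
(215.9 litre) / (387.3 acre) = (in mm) 0.0001377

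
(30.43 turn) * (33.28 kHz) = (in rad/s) 6.363e+06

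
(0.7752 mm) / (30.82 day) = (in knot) 5.659e-10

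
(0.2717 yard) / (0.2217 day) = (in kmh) 4.669e-05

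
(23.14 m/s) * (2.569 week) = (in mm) 3.595e+10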